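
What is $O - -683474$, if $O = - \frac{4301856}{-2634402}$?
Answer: $\frac{300091595734}{439067} \approx 6.8348 \cdot 10^{5}$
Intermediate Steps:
$O = \frac{716976}{439067}$ ($O = \left(-4301856\right) \left(- \frac{1}{2634402}\right) = \frac{716976}{439067} \approx 1.633$)
$O - -683474 = \frac{716976}{439067} - -683474 = \frac{716976}{439067} + 683474 = \frac{300091595734}{439067}$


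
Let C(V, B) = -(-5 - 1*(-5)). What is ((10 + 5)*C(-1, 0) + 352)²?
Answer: 123904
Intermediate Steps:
C(V, B) = 0 (C(V, B) = -(-5 + 5) = -1*0 = 0)
((10 + 5)*C(-1, 0) + 352)² = ((10 + 5)*0 + 352)² = (15*0 + 352)² = (0 + 352)² = 352² = 123904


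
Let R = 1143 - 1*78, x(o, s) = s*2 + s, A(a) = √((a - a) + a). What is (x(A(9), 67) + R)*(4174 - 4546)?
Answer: -470952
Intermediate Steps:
A(a) = √a (A(a) = √(0 + a) = √a)
x(o, s) = 3*s (x(o, s) = 2*s + s = 3*s)
R = 1065 (R = 1143 - 78 = 1065)
(x(A(9), 67) + R)*(4174 - 4546) = (3*67 + 1065)*(4174 - 4546) = (201 + 1065)*(-372) = 1266*(-372) = -470952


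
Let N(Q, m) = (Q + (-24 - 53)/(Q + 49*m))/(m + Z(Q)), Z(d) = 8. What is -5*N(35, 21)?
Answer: -26545/4408 ≈ -6.0220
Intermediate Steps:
N(Q, m) = (Q - 77/(Q + 49*m))/(8 + m) (N(Q, m) = (Q + (-24 - 53)/(Q + 49*m))/(m + 8) = (Q - 77/(Q + 49*m))/(8 + m))
-5*N(35, 21) = -5*(-77 + 35**2 + 49*35*21)/(8*35 + 49*21**2 + 392*21 + 35*21) = -5*(-77 + 1225 + 36015)/(280 + 49*441 + 8232 + 735) = -5*37163/(280 + 21609 + 8232 + 735) = -5*37163/30856 = -5*5309/4408 = -26545/4408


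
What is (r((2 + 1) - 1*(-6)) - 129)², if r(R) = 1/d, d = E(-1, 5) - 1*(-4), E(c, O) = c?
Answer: 148996/9 ≈ 16555.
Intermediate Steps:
d = 3 (d = -1 - 1*(-4) = -1 + 4 = 3)
r(R) = ⅓ (r(R) = 1/3 = ⅓)
(r((2 + 1) - 1*(-6)) - 129)² = (⅓ - 129)² = (-386/3)² = 148996/9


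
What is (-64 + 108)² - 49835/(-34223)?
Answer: 66305563/34223 ≈ 1937.5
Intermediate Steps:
(-64 + 108)² - 49835/(-34223) = 44² - 49835*(-1)/34223 = 1936 - 1*(-49835/34223) = 1936 + 49835/34223 = 66305563/34223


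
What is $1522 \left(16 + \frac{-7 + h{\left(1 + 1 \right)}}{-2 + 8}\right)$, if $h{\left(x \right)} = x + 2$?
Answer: $23591$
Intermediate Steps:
$h{\left(x \right)} = 2 + x$
$1522 \left(16 + \frac{-7 + h{\left(1 + 1 \right)}}{-2 + 8}\right) = 1522 \left(16 + \frac{-7 + \left(2 + \left(1 + 1\right)\right)}{-2 + 8}\right) = 1522 \left(16 + \frac{-7 + \left(2 + 2\right)}{6}\right) = 1522 \left(16 + \left(-7 + 4\right) \frac{1}{6}\right) = 1522 \left(16 - \frac{1}{2}\right) = 1522 \cdot \frac{31}{2} = 23591$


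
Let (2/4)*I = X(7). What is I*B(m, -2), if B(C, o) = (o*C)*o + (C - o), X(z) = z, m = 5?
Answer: 378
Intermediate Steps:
B(C, o) = C - o + C*o² (B(C, o) = (C*o)*o + (C - o) = C*o² + (C - o) = C - o + C*o²)
I = 14 (I = 2*7 = 14)
I*B(m, -2) = 14*(5 - 1*(-2) + 5*(-2)²) = 14*(5 + 2 + 5*4) = 14*(5 + 2 + 20) = 14*27 = 378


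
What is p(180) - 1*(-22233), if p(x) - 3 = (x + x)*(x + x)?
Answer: 151836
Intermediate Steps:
p(x) = 3 + 4*x² (p(x) = 3 + (x + x)*(x + x) = 3 + (2*x)*(2*x) = 3 + 4*x²)
p(180) - 1*(-22233) = (3 + 4*180²) - 1*(-22233) = (3 + 4*32400) + 22233 = (3 + 129600) + 22233 = 129603 + 22233 = 151836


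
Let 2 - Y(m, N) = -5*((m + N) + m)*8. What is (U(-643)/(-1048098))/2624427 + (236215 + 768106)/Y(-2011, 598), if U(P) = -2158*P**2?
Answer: -106246926166659005/14489401497228018 ≈ -7.3327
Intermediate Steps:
Y(m, N) = 2 + 40*N + 80*m (Y(m, N) = 2 - (-5*((m + N) + m))*8 = 2 - (-5*((N + m) + m))*8 = 2 - (-5*(N + 2*m))*8 = 2 - (-10*m - 5*N)*8 = 2 - (-80*m - 40*N) = 2 + (40*N + 80*m) = 2 + 40*N + 80*m)
(U(-643)/(-1048098))/2624427 + (236215 + 768106)/Y(-2011, 598) = (-2158*(-643)**2/(-1048098))/2624427 + (236215 + 768106)/(2 + 40*598 + 80*(-2011)) = (-2158*413449*(-1/1048098))*(1/2624427) + 1004321/(2 + 23920 - 160880) = -892222942*(-1/1048098)*(1/2624427) + 1004321/(-136958) = (446111471/524049)*(1/2624427) + 1004321*(-1/136958) = 34316267/105794488071 - 1004321/136958 = -106246926166659005/14489401497228018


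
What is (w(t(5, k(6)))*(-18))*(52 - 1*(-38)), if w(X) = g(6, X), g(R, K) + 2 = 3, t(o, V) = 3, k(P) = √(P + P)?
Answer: -1620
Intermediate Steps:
k(P) = √2*√P (k(P) = √(2*P) = √2*√P)
g(R, K) = 1 (g(R, K) = -2 + 3 = 1)
w(X) = 1
(w(t(5, k(6)))*(-18))*(52 - 1*(-38)) = (1*(-18))*(52 - 1*(-38)) = -18*(52 + 38) = -18*90 = -1620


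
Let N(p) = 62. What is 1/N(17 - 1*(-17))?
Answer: 1/62 ≈ 0.016129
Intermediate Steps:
1/N(17 - 1*(-17)) = 1/62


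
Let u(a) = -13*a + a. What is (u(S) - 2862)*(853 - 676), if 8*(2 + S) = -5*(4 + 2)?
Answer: -494361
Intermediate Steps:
S = -23/4 (S = -2 + (-5*(4 + 2))/8 = -2 + (-5*6)/8 = -2 + (⅛)*(-30) = -2 - 15/4 = -23/4 ≈ -5.7500)
u(a) = -12*a
(u(S) - 2862)*(853 - 676) = (-12*(-23/4) - 2862)*(853 - 676) = (69 - 2862)*177 = -2793*177 = -494361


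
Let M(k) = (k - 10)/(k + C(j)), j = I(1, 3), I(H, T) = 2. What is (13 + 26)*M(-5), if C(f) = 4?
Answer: 585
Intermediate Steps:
j = 2
M(k) = (-10 + k)/(4 + k) (M(k) = (k - 10)/(k + 4) = (-10 + k)/(4 + k))
(13 + 26)*M(-5) = (13 + 26)*((-10 - 5)/(4 - 5)) = 39*(-15/(-1)) = 39*(-1*(-15)) = 39*15 = 585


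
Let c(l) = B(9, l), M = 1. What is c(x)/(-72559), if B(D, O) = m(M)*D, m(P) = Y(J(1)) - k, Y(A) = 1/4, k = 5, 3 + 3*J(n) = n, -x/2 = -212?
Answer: 171/290236 ≈ 0.00058918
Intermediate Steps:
x = 424 (x = -2*(-212) = 424)
J(n) = -1 + n/3
Y(A) = ¼
m(P) = -19/4 (m(P) = ¼ - 1*5 = ¼ - 5 = -19/4)
B(D, O) = -19*D/4
c(l) = -171/4 (c(l) = -19/4*9 = -171/4)
c(x)/(-72559) = -171/4/(-72559) = -171/4*(-1/72559) = 171/290236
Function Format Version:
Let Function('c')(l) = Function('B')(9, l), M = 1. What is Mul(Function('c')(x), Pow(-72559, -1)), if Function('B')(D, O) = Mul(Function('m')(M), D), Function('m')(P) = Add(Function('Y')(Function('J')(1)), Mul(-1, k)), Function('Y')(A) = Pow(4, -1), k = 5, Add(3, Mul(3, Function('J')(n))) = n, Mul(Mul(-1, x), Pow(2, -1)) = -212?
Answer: Rational(171, 290236) ≈ 0.00058918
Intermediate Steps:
x = 424 (x = Mul(-2, -212) = 424)
Function('J')(n) = Add(-1, Mul(Rational(1, 3), n))
Function('Y')(A) = Rational(1, 4)
Function('m')(P) = Rational(-19, 4) (Function('m')(P) = Add(Rational(1, 4), Mul(-1, 5)) = Add(Rational(1, 4), -5) = Rational(-19, 4))
Function('B')(D, O) = Mul(Rational(-19, 4), D)
Function('c')(l) = Rational(-171, 4) (Function('c')(l) = Mul(Rational(-19, 4), 9) = Rational(-171, 4))
Mul(Function('c')(x), Pow(-72559, -1)) = Mul(Rational(-171, 4), Pow(-72559, -1)) = Mul(Rational(-171, 4), Rational(-1, 72559)) = Rational(171, 290236)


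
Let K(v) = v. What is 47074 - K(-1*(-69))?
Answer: 47005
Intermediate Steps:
47074 - K(-1*(-69)) = 47074 - (-1)*(-69) = 47074 - 1*69 = 47074 - 69 = 47005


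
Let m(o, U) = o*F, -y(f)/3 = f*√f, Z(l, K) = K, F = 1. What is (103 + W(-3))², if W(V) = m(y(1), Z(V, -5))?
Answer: 10000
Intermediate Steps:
y(f) = -3*f^(3/2) (y(f) = -3*f*√f = -3*f^(3/2))
m(o, U) = o (m(o, U) = o*1 = o)
W(V) = -3 (W(V) = -3*1^(3/2) = -3*1 = -3)
(103 + W(-3))² = (103 - 3)² = 100² = 10000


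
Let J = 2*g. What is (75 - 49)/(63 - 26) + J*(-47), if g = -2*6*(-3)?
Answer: -125182/37 ≈ -3383.3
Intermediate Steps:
g = 36 (g = -12*(-3) = 36)
J = 72 (J = 2*36 = 72)
(75 - 49)/(63 - 26) + J*(-47) = (75 - 49)/(63 - 26) + 72*(-47) = 26/37 - 3384 = -125182/37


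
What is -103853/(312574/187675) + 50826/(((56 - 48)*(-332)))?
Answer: -12945737940131/207549136 ≈ -62374.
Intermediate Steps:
-103853/(312574/187675) + 50826/(((56 - 48)*(-332))) = -103853/(312574*(1/187675)) + 50826/((8*(-332))) = -103853/312574/187675 + 50826/(-2656) = -103853*187675/312574 + 50826*(-1/2656) = -19490611775/312574 - 25413/1328 = -12945737940131/207549136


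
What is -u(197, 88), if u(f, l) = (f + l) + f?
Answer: -482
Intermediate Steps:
u(f, l) = l + 2*f
-u(197, 88) = -(88 + 2*197) = -(88 + 394) = -1*482 = -482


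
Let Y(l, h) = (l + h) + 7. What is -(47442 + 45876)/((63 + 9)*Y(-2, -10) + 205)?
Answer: 93318/155 ≈ 602.05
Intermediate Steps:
Y(l, h) = 7 + h + l (Y(l, h) = (h + l) + 7 = 7 + h + l)
-(47442 + 45876)/((63 + 9)*Y(-2, -10) + 205) = -(47442 + 45876)/((63 + 9)*(7 - 10 - 2) + 205) = -93318/(72*(-5) + 205) = -93318/(-360 + 205) = -93318/(-155) = -93318*(-1)/155 = -1*(-93318/155) = 93318/155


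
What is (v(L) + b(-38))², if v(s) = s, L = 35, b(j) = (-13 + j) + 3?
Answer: 169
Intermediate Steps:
b(j) = -10 + j
(v(L) + b(-38))² = (35 + (-10 - 38))² = (35 - 48)² = (-13)² = 169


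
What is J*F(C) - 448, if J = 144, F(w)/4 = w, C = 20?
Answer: 11072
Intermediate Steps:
F(w) = 4*w
J*F(C) - 448 = 144*(4*20) - 448 = 144*80 - 448 = 11520 - 448 = 11072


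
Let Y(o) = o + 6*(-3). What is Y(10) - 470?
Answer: -478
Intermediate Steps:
Y(o) = -18 + o (Y(o) = o - 18 = -18 + o)
Y(10) - 470 = (-18 + 10) - 470 = -8 - 470 = -478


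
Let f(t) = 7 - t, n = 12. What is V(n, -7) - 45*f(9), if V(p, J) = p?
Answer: 102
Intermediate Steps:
V(n, -7) - 45*f(9) = 12 - 45*(7 - 1*9) = 12 - 45*(7 - 9) = 12 - 45*(-2) = 12 + 90 = 102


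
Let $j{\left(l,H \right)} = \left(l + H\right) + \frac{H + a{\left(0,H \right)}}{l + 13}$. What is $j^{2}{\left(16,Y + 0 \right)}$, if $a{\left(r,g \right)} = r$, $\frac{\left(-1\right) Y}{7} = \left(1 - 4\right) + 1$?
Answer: $\frac{781456}{841} \approx 929.2$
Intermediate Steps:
$Y = 14$ ($Y = - 7 \left(\left(1 - 4\right) + 1\right) = - 7 \left(-3 + 1\right) = \left(-7\right) \left(-2\right) = 14$)
$j{\left(l,H \right)} = H + l + \frac{H}{13 + l}$ ($j{\left(l,H \right)} = \left(l + H\right) + \frac{H + 0}{l + 13} = \left(H + l\right) + \frac{H}{13 + l} = H + l + \frac{H}{13 + l}$)
$j^{2}{\left(16,Y + 0 \right)} = \left(\frac{16^{2} + 13 \cdot 16 + 14 \left(14 + 0\right) + \left(14 + 0\right) 16}{13 + 16}\right)^{2} = \left(\frac{256 + 208 + 14 \cdot 14 + 14 \cdot 16}{29}\right)^{2} = \left(\frac{256 + 208 + 196 + 224}{29}\right)^{2} = \left(\frac{1}{29} \cdot 884\right)^{2} = \left(\frac{884}{29}\right)^{2} = \frac{781456}{841}$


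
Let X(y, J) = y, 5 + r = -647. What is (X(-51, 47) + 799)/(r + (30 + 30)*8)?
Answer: -187/43 ≈ -4.3488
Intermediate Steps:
r = -652 (r = -5 - 647 = -652)
(X(-51, 47) + 799)/(r + (30 + 30)*8) = (-51 + 799)/(-652 + (30 + 30)*8) = 748/(-652 + 60*8) = 748/(-652 + 480) = 748/(-172) = 748*(-1/172) = -187/43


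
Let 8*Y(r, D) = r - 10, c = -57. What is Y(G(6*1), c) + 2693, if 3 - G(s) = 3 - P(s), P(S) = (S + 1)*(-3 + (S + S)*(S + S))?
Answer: 22521/8 ≈ 2815.1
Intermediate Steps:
P(S) = (1 + S)*(-3 + 4*S²) (P(S) = (1 + S)*(-3 + (2*S)*(2*S)) = (1 + S)*(-3 + 4*S²))
G(s) = -3 - 3*s + 4*s² + 4*s³ (G(s) = 3 - (3 - (-3 - 3*s + 4*s² + 4*s³)) = 3 - (3 + (3 - 4*s² - 4*s³ + 3*s)) = 3 - (6 - 4*s² - 4*s³ + 3*s) = 3 + (-6 - 3*s + 4*s² + 4*s³) = -3 - 3*s + 4*s² + 4*s³)
Y(r, D) = -5/4 + r/8 (Y(r, D) = (r - 10)/8 = (-10 + r)/8 = -5/4 + r/8)
Y(G(6*1), c) + 2693 = (-5/4 + (-3 - 18 + 4*(6*1)² + 4*(6*1)³)/8) + 2693 = (-5/4 + (-3 - 3*6 + 4*6² + 4*6³)/8) + 2693 = (-5/4 + (-3 - 18 + 4*36 + 4*216)/8) + 2693 = (-5/4 + (-3 - 18 + 144 + 864)/8) + 2693 = (-5/4 + (⅛)*987) + 2693 = (-5/4 + 987/8) + 2693 = 977/8 + 2693 = 22521/8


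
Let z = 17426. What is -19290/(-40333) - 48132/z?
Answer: -802580208/351421429 ≈ -2.2838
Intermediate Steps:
-19290/(-40333) - 48132/z = -19290/(-40333) - 48132/17426 = -19290*(-1/40333) - 48132*1/17426 = 19290/40333 - 24066/8713 = -802580208/351421429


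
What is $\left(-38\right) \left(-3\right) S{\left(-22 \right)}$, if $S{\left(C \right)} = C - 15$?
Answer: $-4218$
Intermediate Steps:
$S{\left(C \right)} = -15 + C$
$\left(-38\right) \left(-3\right) S{\left(-22 \right)} = \left(-38\right) \left(-3\right) \left(-15 - 22\right) = 114 \left(-37\right) = -4218$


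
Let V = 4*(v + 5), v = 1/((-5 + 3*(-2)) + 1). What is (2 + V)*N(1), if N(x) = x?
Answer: 108/5 ≈ 21.600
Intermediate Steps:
v = -1/10 (v = 1/((-5 - 6) + 1) = 1/(-11 + 1) = 1/(-10) = -1/10 ≈ -0.10000)
V = 98/5 (V = 4*(-1/10 + 5) = 4*(49/10) = 98/5 ≈ 19.600)
(2 + V)*N(1) = (2 + 98/5)*1 = (108/5)*1 = 108/5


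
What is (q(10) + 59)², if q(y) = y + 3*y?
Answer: 9801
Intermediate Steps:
q(y) = 4*y
(q(10) + 59)² = (4*10 + 59)² = (40 + 59)² = 99² = 9801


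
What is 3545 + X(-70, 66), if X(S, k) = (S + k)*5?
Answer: 3525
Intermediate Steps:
X(S, k) = 5*S + 5*k
3545 + X(-70, 66) = 3545 + (5*(-70) + 5*66) = 3545 + (-350 + 330) = 3545 - 20 = 3525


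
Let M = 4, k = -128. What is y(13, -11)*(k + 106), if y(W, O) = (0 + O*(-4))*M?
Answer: -3872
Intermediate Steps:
y(W, O) = -16*O (y(W, O) = (0 + O*(-4))*4 = (0 - 4*O)*4 = -4*O*4 = -16*O)
y(13, -11)*(k + 106) = (-16*(-11))*(-128 + 106) = 176*(-22) = -3872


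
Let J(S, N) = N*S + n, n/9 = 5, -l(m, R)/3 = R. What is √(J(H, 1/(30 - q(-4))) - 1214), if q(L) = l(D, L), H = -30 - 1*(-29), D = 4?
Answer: I*√42086/6 ≈ 34.191*I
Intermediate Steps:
l(m, R) = -3*R
H = -1 (H = -30 + 29 = -1)
q(L) = -3*L
n = 45 (n = 9*5 = 45)
J(S, N) = 45 + N*S (J(S, N) = N*S + 45 = 45 + N*S)
√(J(H, 1/(30 - q(-4))) - 1214) = √((45 - 1/(30 - (-3)*(-4))) - 1214) = √((45 - 1/(30 - 1*12)) - 1214) = √((45 - 1/(30 - 12)) - 1214) = √((45 - 1/18) - 1214) = √(809/18 - 1214) = √(-21043/18) = I*√42086/6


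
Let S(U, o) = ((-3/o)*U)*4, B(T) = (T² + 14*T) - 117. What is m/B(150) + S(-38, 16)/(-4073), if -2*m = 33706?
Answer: -138680069/199438518 ≈ -0.69535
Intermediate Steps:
B(T) = -117 + T² + 14*T
S(U, o) = -12*U/o (S(U, o) = -3*U/o*4 = -12*U/o)
m = -16853 (m = -½*33706 = -16853)
m/B(150) + S(-38, 16)/(-4073) = -16853/(-117 + 150² + 14*150) - 12*(-38)/16/(-4073) = -16853/(-117 + 22500 + 2100) - 12*(-38)*1/16*(-1/4073) = -16853/24483 + (57/2)*(-1/4073) = -16853*1/24483 - 57/8146 = -16853/24483 - 57/8146 = -138680069/199438518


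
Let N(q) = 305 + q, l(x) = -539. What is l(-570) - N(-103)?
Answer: -741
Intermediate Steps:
l(-570) - N(-103) = -539 - (305 - 103) = -539 - 1*202 = -539 - 202 = -741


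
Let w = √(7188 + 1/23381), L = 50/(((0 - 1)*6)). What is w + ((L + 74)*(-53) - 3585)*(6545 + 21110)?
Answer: -586175380/3 + √3929472328649/23381 ≈ -1.9539e+8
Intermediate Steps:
L = -25/3 (L = 50/((-1*6)) = 50/(-6) = 50*(-⅙) = -25/3 ≈ -8.3333)
w = √3929472328649/23381 (w = √(7188 + 1/23381) = √(168062629/23381) = √3929472328649/23381 ≈ 84.782)
w + ((L + 74)*(-53) - 3585)*(6545 + 21110) = √3929472328649/23381 + ((-25/3 + 74)*(-53) - 3585)*(6545 + 21110) = √3929472328649/23381 + ((197/3)*(-53) - 3585)*27655 = √3929472328649/23381 + (-10441/3 - 3585)*27655 = √3929472328649/23381 - 21196/3*27655 = √3929472328649/23381 - 586175380/3 = -586175380/3 + √3929472328649/23381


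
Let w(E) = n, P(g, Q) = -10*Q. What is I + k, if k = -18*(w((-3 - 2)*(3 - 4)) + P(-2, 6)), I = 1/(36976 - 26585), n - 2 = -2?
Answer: 11222281/10391 ≈ 1080.0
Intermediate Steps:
n = 0 (n = 2 - 2 = 0)
I = 1/10391 ≈ 9.6237e-5
w(E) = 0
k = 1080 (k = -18*(0 - 10*6) = -18*(0 - 60) = -18*(-60) = 1080)
I + k = 1/10391 + 1080 = 11222281/10391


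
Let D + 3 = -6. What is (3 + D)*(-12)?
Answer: 72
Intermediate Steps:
D = -9 (D = -3 - 6 = -9)
(3 + D)*(-12) = (3 - 9)*(-12) = -6*(-12) = 72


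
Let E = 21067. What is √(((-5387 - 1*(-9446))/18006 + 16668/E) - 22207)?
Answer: I*√355031905384420836634/126444134 ≈ 149.02*I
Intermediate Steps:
√(((-5387 - 1*(-9446))/18006 + 16668/E) - 22207) = √(((-5387 - 1*(-9446))/18006 + 16668/21067) - 22207) = √(((-5387 + 9446)*(1/18006) + 16668*(1/21067)) - 22207) = √((4059*(1/18006) + 16668/21067) - 22207) = √((1353/6002 + 16668/21067) - 22207) = √(128544987/126444134 - 22207) = √(-2807816338751/126444134) = I*√355031905384420836634/126444134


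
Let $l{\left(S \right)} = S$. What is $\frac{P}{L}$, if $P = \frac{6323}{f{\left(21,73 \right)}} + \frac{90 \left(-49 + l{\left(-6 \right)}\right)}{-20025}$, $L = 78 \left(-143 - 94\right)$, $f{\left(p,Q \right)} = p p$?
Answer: $- \frac{572449}{725557014} \approx -0.00078898$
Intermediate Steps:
$f{\left(p,Q \right)} = p^{2}$
$L = -18486$ ($L = 78 \left(-237\right) = -18486$)
$P = \frac{572449}{39249}$ ($P = \frac{6323}{21^{2}} + \frac{90 \left(-49 - 6\right)}{-20025} = \frac{6323}{441} + 90 \left(-55\right) \left(- \frac{1}{20025}\right) = 6323 \cdot \frac{1}{441} - - \frac{22}{89} = \frac{6323}{441} + \frac{22}{89} = \frac{572449}{39249} \approx 14.585$)
$\frac{P}{L} = \frac{572449}{39249 \left(-18486\right)} = \frac{572449}{39249} \left(- \frac{1}{18486}\right) = - \frac{572449}{725557014}$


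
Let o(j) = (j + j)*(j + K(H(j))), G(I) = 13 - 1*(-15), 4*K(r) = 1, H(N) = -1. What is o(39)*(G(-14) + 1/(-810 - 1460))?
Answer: 389171757/4540 ≈ 85721.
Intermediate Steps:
K(r) = ¼ (K(r) = (¼)*1 = ¼)
G(I) = 28 (G(I) = 13 + 15 = 28)
o(j) = 2*j*(¼ + j) (o(j) = (j + j)*(j + ¼) = (2*j)*(¼ + j) = 2*j*(¼ + j))
o(39)*(G(-14) + 1/(-810 - 1460)) = ((½)*39*(1 + 4*39))*(28 + 1/(-810 - 1460)) = ((½)*39*(1 + 156))*(28 + 1/(-2270)) = ((½)*39*157)*(28 - 1/2270) = (6123/2)*(63559/2270) = 389171757/4540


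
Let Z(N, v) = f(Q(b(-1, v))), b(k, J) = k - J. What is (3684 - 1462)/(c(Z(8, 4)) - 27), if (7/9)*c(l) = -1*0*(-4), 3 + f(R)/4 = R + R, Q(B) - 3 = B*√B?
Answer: -2222/27 ≈ -82.296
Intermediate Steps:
Q(B) = 3 + B^(3/2) (Q(B) = 3 + B*√B = 3 + B^(3/2))
f(R) = -12 + 8*R (f(R) = -12 + 4*(R + R) = -12 + 4*(2*R) = -12 + 8*R)
Z(N, v) = 12 + 8*(-1 - v)^(3/2) (Z(N, v) = -12 + 8*(3 + (-1 - v)^(3/2)) = -12 + (24 + 8*(-1 - v)^(3/2)) = 12 + 8*(-1 - v)^(3/2))
c(l) = 0 (c(l) = 9*(-1*0*(-4))/7 = 9*(0*(-4))/7 = (9/7)*0 = 0)
(3684 - 1462)/(c(Z(8, 4)) - 27) = (3684 - 1462)/(0 - 27) = 2222/(-27) = 2222*(-1/27) = -2222/27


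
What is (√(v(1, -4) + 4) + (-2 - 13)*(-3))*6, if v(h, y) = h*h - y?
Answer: 288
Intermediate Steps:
v(h, y) = h² - y
(√(v(1, -4) + 4) + (-2 - 13)*(-3))*6 = (√((1² - 1*(-4)) + 4) + (-2 - 13)*(-3))*6 = (√((1 + 4) + 4) - 15*(-3))*6 = (√(5 + 4) + 45)*6 = (√9 + 45)*6 = (3 + 45)*6 = 48*6 = 288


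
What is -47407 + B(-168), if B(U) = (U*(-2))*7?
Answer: -45055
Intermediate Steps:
B(U) = -14*U (B(U) = -2*U*7 = -14*U)
-47407 + B(-168) = -47407 - 14*(-168) = -47407 + 2352 = -45055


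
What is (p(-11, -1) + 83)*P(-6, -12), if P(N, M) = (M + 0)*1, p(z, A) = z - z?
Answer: -996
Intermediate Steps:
p(z, A) = 0
P(N, M) = M (P(N, M) = M*1 = M)
(p(-11, -1) + 83)*P(-6, -12) = (0 + 83)*(-12) = 83*(-12) = -996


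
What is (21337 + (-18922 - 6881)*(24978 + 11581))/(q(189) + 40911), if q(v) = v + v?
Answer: -943310540/41289 ≈ -22847.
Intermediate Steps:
q(v) = 2*v
(21337 + (-18922 - 6881)*(24978 + 11581))/(q(189) + 40911) = (21337 + (-18922 - 6881)*(24978 + 11581))/(2*189 + 40911) = (21337 - 25803*36559)/(378 + 40911) = (21337 - 943331877)/41289 = -943310540*1/41289 = -943310540/41289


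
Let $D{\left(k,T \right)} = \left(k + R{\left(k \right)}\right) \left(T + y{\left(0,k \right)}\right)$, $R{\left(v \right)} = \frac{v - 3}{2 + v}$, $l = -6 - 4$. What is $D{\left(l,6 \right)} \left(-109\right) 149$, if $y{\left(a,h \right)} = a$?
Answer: $\frac{3264441}{4} \approx 8.1611 \cdot 10^{5}$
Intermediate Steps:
$l = -10$
$R{\left(v \right)} = \frac{-3 + v}{2 + v}$
$D{\left(k,T \right)} = T \left(k + \frac{-3 + k}{2 + k}\right)$ ($D{\left(k,T \right)} = \left(k + \frac{-3 + k}{2 + k}\right) \left(T + 0\right) = \left(k + \frac{-3 + k}{2 + k}\right) T = T \left(k + \frac{-3 + k}{2 + k}\right)$)
$D{\left(l,6 \right)} \left(-109\right) 149 = \frac{6 \left(-3 - 10 - 10 \left(2 - 10\right)\right)}{2 - 10} \left(-109\right) 149 = \frac{6 \left(-3 - 10 - -80\right)}{-8} \left(-109\right) 149 = 6 \left(- \frac{1}{8}\right) \left(-3 - 10 + 80\right) \left(-109\right) 149 = 6 \left(- \frac{1}{8}\right) 67 \left(-109\right) 149 = \left(- \frac{201}{4}\right) \left(-109\right) 149 = \frac{21909}{4} \cdot 149 = \frac{3264441}{4}$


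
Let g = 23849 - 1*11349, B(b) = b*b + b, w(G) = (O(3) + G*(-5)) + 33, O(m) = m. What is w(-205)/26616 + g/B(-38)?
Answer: 167095883/18711048 ≈ 8.9303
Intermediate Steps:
w(G) = 36 - 5*G (w(G) = (3 + G*(-5)) + 33 = (3 - 5*G) + 33 = 36 - 5*G)
B(b) = b + b² (B(b) = b² + b = b + b²)
g = 12500 (g = 23849 - 11349 = 12500)
w(-205)/26616 + g/B(-38) = (36 - 5*(-205))/26616 + 12500/((-38*(1 - 38))) = (36 + 1025)*(1/26616) + 12500/((-38*(-37))) = 1061*(1/26616) + 12500/1406 = 1061/26616 + 12500*(1/1406) = 1061/26616 + 6250/703 = 167095883/18711048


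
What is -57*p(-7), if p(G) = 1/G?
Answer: 57/7 ≈ 8.1429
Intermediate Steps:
-57*p(-7) = -57/(-7) = -57*(-1/7) = 57/7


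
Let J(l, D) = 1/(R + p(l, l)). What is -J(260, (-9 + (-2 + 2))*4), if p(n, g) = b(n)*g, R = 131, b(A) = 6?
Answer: -1/1691 ≈ -0.00059137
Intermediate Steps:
p(n, g) = 6*g
J(l, D) = 1/(131 + 6*l)
-J(260, (-9 + (-2 + 2))*4) = -1/(131 + 6*260) = -1/(131 + 1560) = -1/1691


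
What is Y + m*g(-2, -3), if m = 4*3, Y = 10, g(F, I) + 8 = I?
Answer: -122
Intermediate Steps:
g(F, I) = -8 + I
m = 12
Y + m*g(-2, -3) = 10 + 12*(-8 - 3) = 10 + 12*(-11) = 10 - 132 = -122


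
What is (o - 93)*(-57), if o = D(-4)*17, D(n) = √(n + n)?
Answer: 5301 - 1938*I*√2 ≈ 5301.0 - 2740.7*I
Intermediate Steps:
D(n) = √2*√n (D(n) = √(2*n) = √2*√n)
o = 34*I*√2 (o = (√2*√(-4))*17 = (√2*(2*I))*17 = (2*I*√2)*17 = 34*I*√2 ≈ 48.083*I)
(o - 93)*(-57) = (34*I*√2 - 93)*(-57) = (-93 + 34*I*√2)*(-57) = 5301 - 1938*I*√2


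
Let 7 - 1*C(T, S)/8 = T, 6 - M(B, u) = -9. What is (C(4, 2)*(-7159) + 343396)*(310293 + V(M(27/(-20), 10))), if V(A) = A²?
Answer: 53278678440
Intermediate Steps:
M(B, u) = 15 (M(B, u) = 6 - 1*(-9) = 6 + 9 = 15)
C(T, S) = 56 - 8*T
(C(4, 2)*(-7159) + 343396)*(310293 + V(M(27/(-20), 10))) = ((56 - 8*4)*(-7159) + 343396)*(310293 + 15²) = ((56 - 32)*(-7159) + 343396)*(310293 + 225) = (24*(-7159) + 343396)*310518 = (-171816 + 343396)*310518 = 171580*310518 = 53278678440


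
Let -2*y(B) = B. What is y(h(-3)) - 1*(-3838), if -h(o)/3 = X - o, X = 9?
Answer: 3856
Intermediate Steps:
h(o) = -27 + 3*o (h(o) = -3*(9 - o) = -27 + 3*o)
y(B) = -B/2
y(h(-3)) - 1*(-3838) = -(-27 + 3*(-3))/2 - 1*(-3838) = -(-27 - 9)/2 + 3838 = -½*(-36) + 3838 = 18 + 3838 = 3856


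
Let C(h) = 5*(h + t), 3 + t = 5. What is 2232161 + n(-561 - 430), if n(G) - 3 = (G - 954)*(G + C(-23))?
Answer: 4363884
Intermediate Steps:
t = 2 (t = -3 + 5 = 2)
C(h) = 10 + 5*h (C(h) = 5*(h + 2) = 5*(2 + h) = 10 + 5*h)
n(G) = 3 + (-954 + G)*(-105 + G) (n(G) = 3 + (G - 954)*(G + (10 + 5*(-23))) = 3 + (-954 + G)*(G + (10 - 115)) = 3 + (-954 + G)*(G - 105) = 3 + (-954 + G)*(-105 + G))
2232161 + n(-561 - 430) = 2232161 + (100173 + (-561 - 430)² - 1059*(-561 - 430)) = 2232161 + (100173 + (-991)² - 1059*(-991)) = 2232161 + (100173 + 982081 + 1049469) = 2232161 + 2131723 = 4363884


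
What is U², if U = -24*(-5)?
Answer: 14400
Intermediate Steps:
U = 120 (U = -4*6*(-5) = -24*(-5) = 120)
U² = 120² = 14400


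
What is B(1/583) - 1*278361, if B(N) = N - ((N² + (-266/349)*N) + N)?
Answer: -33019532678492/118621261 ≈ -2.7836e+5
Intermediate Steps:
B(N) = -N² + 266*N/349 (B(N) = N - ((N² + (-266*1/349)*N) + N) = N - ((N² - 266*N/349) + N) = N - (N² + 83*N/349) = N + (-N² - 83*N/349) = -N² + 266*N/349)
B(1/583) - 1*278361 = (1/349)*(266 - 349/583)/583 - 1*278361 = (1/349)*(1/583)*(266 - 349*1/583) - 278361 = (1/349)*(1/583)*(266 - 349/583) - 278361 = (1/349)*(1/583)*(154729/583) - 278361 = 154729/118621261 - 278361 = -33019532678492/118621261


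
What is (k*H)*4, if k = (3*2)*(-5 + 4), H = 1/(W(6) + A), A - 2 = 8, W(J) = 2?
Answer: -2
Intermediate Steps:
A = 10 (A = 2 + 8 = 10)
H = 1/12 (H = 1/(2 + 10) = 1/12 ≈ 0.083333)
k = -6 (k = 6*(-1) = -6)
(k*H)*4 = -6*1/12*4 = -½*4 = -2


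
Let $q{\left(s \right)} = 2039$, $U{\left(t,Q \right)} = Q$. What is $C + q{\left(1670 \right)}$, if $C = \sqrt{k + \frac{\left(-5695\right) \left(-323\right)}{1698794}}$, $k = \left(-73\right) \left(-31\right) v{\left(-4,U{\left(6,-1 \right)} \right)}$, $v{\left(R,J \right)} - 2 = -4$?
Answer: $2039 + \frac{i \sqrt{13058463266296246}}{1698794} \approx 2039.0 + 67.267 i$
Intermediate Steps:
$v{\left(R,J \right)} = -2$ ($v{\left(R,J \right)} = 2 - 4 = -2$)
$k = -4526$ ($k = \left(-73\right) \left(-31\right) \left(-2\right) = 2263 \left(-2\right) = -4526$)
$C = \frac{i \sqrt{13058463266296246}}{1698794}$ ($C = \sqrt{-4526 + \frac{\left(-5695\right) \left(-323\right)}{1698794}} = \sqrt{-4526 + 1839485 \cdot \frac{1}{1698794}} = \sqrt{-4526 + \frac{1839485}{1698794}} = \sqrt{- \frac{7686902159}{1698794}} = \frac{i \sqrt{13058463266296246}}{1698794} \approx 67.267 i$)
$C + q{\left(1670 \right)} = \frac{i \sqrt{13058463266296246}}{1698794} + 2039 = 2039 + \frac{i \sqrt{13058463266296246}}{1698794}$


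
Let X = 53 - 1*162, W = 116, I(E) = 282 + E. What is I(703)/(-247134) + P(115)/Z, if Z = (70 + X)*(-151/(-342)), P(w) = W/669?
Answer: -1520549437/108182661366 ≈ -0.014055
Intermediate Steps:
X = -109 (X = 53 - 162 = -109)
P(w) = 116/669
Z = -1963/114 (Z = (70 - 109)*(-151/(-342)) = -(-5889)*(-1)/342 = -39*151/342 = -1963/114 ≈ -17.219)
I(703)/(-247134) + P(115)/Z = (282 + 703)/(-247134) + 116/(669*(-1963/114)) = 985*(-1/247134) + (116/669)*(-114/1963) = -985/247134 - 4408/437749 = -1520549437/108182661366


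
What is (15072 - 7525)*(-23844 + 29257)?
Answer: 40851911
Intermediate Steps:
(15072 - 7525)*(-23844 + 29257) = 7547*5413 = 40851911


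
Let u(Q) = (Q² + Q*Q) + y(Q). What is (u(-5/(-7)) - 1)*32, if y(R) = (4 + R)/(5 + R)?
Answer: 6628/245 ≈ 27.053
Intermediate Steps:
y(R) = (4 + R)/(5 + R)
u(Q) = 2*Q² + (4 + Q)/(5 + Q) (u(Q) = (Q² + Q*Q) + (4 + Q)/(5 + Q) = (Q² + Q²) + (4 + Q)/(5 + Q) = 2*Q² + (4 + Q)/(5 + Q))
(u(-5/(-7)) - 1)*32 = ((4 - 5/(-7) + 2*(-5/(-7))²*(5 - 5/(-7)))/(5 - 5/(-7)) - 1)*32 = ((4 - 5*(-⅐) + 2*(-5*(-⅐))²*(5 - 5*(-⅐)))/(5 - 5*(-⅐)) - 1)*32 = ((4 + 5/7 + 2*(5/7)²*(5 + 5/7))/(5 + 5/7) - 1)*32 = ((4 + 5/7 + 2*(25/49)*(40/7))/(40/7) - 1)*32 = (7*(4 + 5/7 + 2000/343)/40 - 1)*32 = ((7/40)*(3617/343) - 1)*32 = (3617/1960 - 1)*32 = (1657/1960)*32 = 6628/245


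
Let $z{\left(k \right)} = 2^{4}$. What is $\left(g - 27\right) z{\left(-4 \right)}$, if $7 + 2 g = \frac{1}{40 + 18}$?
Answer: $- \frac{14148}{29} \approx -487.86$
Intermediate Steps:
$z{\left(k \right)} = 16$
$g = - \frac{405}{116}$ ($g = - \frac{7}{2} + \frac{1}{2 \left(40 + 18\right)} = - \frac{7}{2} + \frac{1}{2 \cdot 58} = - \frac{7}{2} + \frac{1}{2} \cdot \frac{1}{58} = - \frac{7}{2} + \frac{1}{116} = - \frac{405}{116} \approx -3.4914$)
$\left(g - 27\right) z{\left(-4 \right)} = \left(- \frac{405}{116} - 27\right) 16 = \left(- \frac{3537}{116}\right) 16 = - \frac{14148}{29}$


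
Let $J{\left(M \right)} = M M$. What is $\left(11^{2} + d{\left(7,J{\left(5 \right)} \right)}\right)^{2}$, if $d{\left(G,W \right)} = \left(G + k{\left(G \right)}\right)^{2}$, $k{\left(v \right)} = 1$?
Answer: $34225$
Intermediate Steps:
$J{\left(M \right)} = M^{2}$
$d{\left(G,W \right)} = \left(1 + G\right)^{2}$ ($d{\left(G,W \right)} = \left(G + 1\right)^{2} = \left(1 + G\right)^{2}$)
$\left(11^{2} + d{\left(7,J{\left(5 \right)} \right)}\right)^{2} = \left(11^{2} + \left(1 + 7\right)^{2}\right)^{2} = \left(121 + 8^{2}\right)^{2} = \left(121 + 64\right)^{2} = 185^{2} = 34225$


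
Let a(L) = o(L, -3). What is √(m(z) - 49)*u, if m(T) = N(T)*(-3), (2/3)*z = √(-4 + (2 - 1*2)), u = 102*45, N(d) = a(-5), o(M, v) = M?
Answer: 4590*I*√34 ≈ 26764.0*I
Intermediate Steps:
a(L) = L
N(d) = -5
u = 4590
z = 3*I (z = 3*√(-4 + (2 - 1*2))/2 = 3*√(-4 + (2 - 2))/2 = 3*√(-4 + 0)/2 = 3*√(-4)/2 = 3*(2*I)/2 = 3*I ≈ 3.0*I)
m(T) = 15 (m(T) = -5*(-3) = 15)
√(m(z) - 49)*u = √(15 - 49)*4590 = √(-34)*4590 = (I*√34)*4590 = 4590*I*√34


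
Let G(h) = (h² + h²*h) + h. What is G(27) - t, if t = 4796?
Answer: 15643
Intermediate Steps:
G(h) = h + h² + h³ (G(h) = (h² + h³) + h = h + h² + h³)
G(27) - t = 27*(1 + 27 + 27²) - 1*4796 = 27*(1 + 27 + 729) - 4796 = 27*757 - 4796 = 20439 - 4796 = 15643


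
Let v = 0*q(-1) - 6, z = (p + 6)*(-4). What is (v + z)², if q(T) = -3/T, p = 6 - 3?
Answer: 1764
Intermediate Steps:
p = 3
z = -36 (z = (3 + 6)*(-4) = 9*(-4) = -36)
v = -6 (v = 0*(-3/(-1)) - 6 = 0*(-3*(-1)) - 6 = 0*3 - 6 = 0 - 6 = -6)
(v + z)² = (-6 - 36)² = (-42)² = 1764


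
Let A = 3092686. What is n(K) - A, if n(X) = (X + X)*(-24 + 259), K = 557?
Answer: -2830896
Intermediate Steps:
n(X) = 470*X (n(X) = (2*X)*235 = 470*X)
n(K) - A = 470*557 - 1*3092686 = 261790 - 3092686 = -2830896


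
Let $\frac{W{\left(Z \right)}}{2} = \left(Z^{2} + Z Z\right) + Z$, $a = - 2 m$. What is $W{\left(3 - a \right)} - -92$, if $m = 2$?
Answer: $302$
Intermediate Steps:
$a = -4$ ($a = \left(-2\right) 2 = -4$)
$W{\left(Z \right)} = 2 Z + 4 Z^{2}$ ($W{\left(Z \right)} = 2 \left(\left(Z^{2} + Z Z\right) + Z\right) = 2 \left(\left(Z^{2} + Z^{2}\right) + Z\right) = 2 \left(2 Z^{2} + Z\right) = 2 \left(Z + 2 Z^{2}\right) = 2 Z + 4 Z^{2}$)
$W{\left(3 - a \right)} - -92 = 2 \left(3 - -4\right) \left(1 + 2 \left(3 - -4\right)\right) - -92 = 2 \left(3 + 4\right) \left(1 + 2 \left(3 + 4\right)\right) + 92 = 2 \cdot 7 \left(1 + 2 \cdot 7\right) + 92 = 2 \cdot 7 \left(1 + 14\right) + 92 = 2 \cdot 7 \cdot 15 + 92 = 210 + 92 = 302$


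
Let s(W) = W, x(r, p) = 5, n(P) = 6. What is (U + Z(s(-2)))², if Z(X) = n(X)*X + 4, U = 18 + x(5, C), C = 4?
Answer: 225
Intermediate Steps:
U = 23 (U = 18 + 5 = 23)
Z(X) = 4 + 6*X (Z(X) = 6*X + 4 = 4 + 6*X)
(U + Z(s(-2)))² = (23 + (4 + 6*(-2)))² = (23 + (4 - 12))² = (23 - 8)² = 15² = 225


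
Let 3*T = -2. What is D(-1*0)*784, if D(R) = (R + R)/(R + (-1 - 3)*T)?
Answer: 0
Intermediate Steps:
T = -⅔ (T = (⅓)*(-2) = -⅔ ≈ -0.66667)
D(R) = 2*R/(8/3 + R) (D(R) = (R + R)/(R + (-1 - 3)*(-⅔)) = (2*R)/(R - 4*(-⅔)) = (2*R)/(R + 8/3) = (2*R)/(8/3 + R) = 2*R/(8/3 + R))
D(-1*0)*784 = (6*(-1*0)/(8 + 3*(-1*0)))*784 = (6*0/(8 + 3*0))*784 = (6*0/(8 + 0))*784 = (6*0/8)*784 = (6*0*(⅛))*784 = 0*784 = 0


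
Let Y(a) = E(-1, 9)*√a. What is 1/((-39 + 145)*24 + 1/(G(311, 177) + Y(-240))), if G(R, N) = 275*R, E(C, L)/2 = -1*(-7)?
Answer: 18608272945285/47339446590380641 + 56*I*√15/47339446590380641 ≈ 0.00039308 + 4.5815e-15*I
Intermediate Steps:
E(C, L) = 14 (E(C, L) = 2*(-1*(-7)) = 2*7 = 14)
Y(a) = 14*√a
1/((-39 + 145)*24 + 1/(G(311, 177) + Y(-240))) = 1/((-39 + 145)*24 + 1/(275*311 + 14*√(-240))) = 1/(106*24 + 1/(85525 + 14*(4*I*√15))) = 1/(2544 + 1/(85525 + 56*I*√15))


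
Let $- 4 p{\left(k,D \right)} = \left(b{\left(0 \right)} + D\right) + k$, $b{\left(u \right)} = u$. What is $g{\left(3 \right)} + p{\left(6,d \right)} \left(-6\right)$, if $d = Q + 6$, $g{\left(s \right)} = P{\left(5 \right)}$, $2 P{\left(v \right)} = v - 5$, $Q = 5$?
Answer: $\frac{51}{2} \approx 25.5$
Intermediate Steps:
$P{\left(v \right)} = - \frac{5}{2} + \frac{v}{2}$ ($P{\left(v \right)} = \frac{v - 5}{2} = \frac{-5 + v}{2} = - \frac{5}{2} + \frac{v}{2}$)
$g{\left(s \right)} = 0$ ($g{\left(s \right)} = - \frac{5}{2} + \frac{1}{2} \cdot 5 = - \frac{5}{2} + \frac{5}{2} = 0$)
$d = 11$ ($d = 5 + 6 = 11$)
$p{\left(k,D \right)} = - \frac{D}{4} - \frac{k}{4}$ ($p{\left(k,D \right)} = - \frac{\left(0 + D\right) + k}{4} = - \frac{D + k}{4} = - \frac{D}{4} - \frac{k}{4}$)
$g{\left(3 \right)} + p{\left(6,d \right)} \left(-6\right) = 0 + \left(\left(- \frac{1}{4}\right) 11 - \frac{3}{2}\right) \left(-6\right) = 0 + \left(- \frac{11}{4} - \frac{3}{2}\right) \left(-6\right) = 0 - - \frac{51}{2} = 0 + \frac{51}{2} = \frac{51}{2}$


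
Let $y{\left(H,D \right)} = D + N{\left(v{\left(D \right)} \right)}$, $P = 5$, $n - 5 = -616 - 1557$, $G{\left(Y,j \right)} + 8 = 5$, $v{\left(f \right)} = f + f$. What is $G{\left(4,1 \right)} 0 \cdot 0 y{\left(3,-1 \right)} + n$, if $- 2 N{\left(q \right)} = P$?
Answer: $-2168$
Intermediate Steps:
$v{\left(f \right)} = 2 f$
$G{\left(Y,j \right)} = -3$ ($G{\left(Y,j \right)} = -8 + 5 = -3$)
$n = -2168$ ($n = 5 - 2173 = -2168$)
$N{\left(q \right)} = - \frac{5}{2}$ ($N{\left(q \right)} = \left(- \frac{1}{2}\right) 5 = - \frac{5}{2}$)
$y{\left(H,D \right)} = - \frac{5}{2} + D$ ($y{\left(H,D \right)} = D - \frac{5}{2} = - \frac{5}{2} + D$)
$G{\left(4,1 \right)} 0 \cdot 0 y{\left(3,-1 \right)} + n = - 3 \cdot 0 \cdot 0 \left(- \frac{5}{2} - 1\right) - 2168 = \left(-3\right) 0 \left(- \frac{7}{2}\right) - 2168 = 0 \left(- \frac{7}{2}\right) - 2168 = 0 - 2168 = -2168$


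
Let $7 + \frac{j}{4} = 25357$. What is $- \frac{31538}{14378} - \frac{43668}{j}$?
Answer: $- \frac{12262217}{4672850} \approx -2.6241$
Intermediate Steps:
$j = 101400$ ($j = -28 + 4 \cdot 25357 = -28 + 101428 = 101400$)
$- \frac{31538}{14378} - \frac{43668}{j} = - \frac{31538}{14378} - \frac{43668}{101400} = \left(-31538\right) \frac{1}{14378} - \frac{3639}{8450} = - \frac{1213}{553} - \frac{3639}{8450} = - \frac{12262217}{4672850}$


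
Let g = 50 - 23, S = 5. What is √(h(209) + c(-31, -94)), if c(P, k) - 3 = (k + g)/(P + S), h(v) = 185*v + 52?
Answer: √26176462/26 ≈ 196.78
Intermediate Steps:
g = 27
h(v) = 52 + 185*v
c(P, k) = 3 + (27 + k)/(5 + P) (c(P, k) = 3 + (k + 27)/(P + 5) = 3 + (27 + k)/(5 + P))
√(h(209) + c(-31, -94)) = √((52 + 185*209) + (42 - 94 + 3*(-31))/(5 - 31)) = √((52 + 38665) + (42 - 94 - 93)/(-26)) = √(38717 - 1/26*(-145)) = √(38717 + 145/26) = √(1006787/26) = √26176462/26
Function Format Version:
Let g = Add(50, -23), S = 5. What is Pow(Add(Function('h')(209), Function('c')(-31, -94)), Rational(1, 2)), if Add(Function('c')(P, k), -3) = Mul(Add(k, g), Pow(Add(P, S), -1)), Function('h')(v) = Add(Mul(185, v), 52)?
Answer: Mul(Rational(1, 26), Pow(26176462, Rational(1, 2))) ≈ 196.78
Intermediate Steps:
g = 27
Function('h')(v) = Add(52, Mul(185, v))
Function('c')(P, k) = Add(3, Mul(Pow(Add(5, P), -1), Add(27, k))) (Function('c')(P, k) = Add(3, Mul(Add(k, 27), Pow(Add(P, 5), -1))) = Add(3, Mul(Add(27, k), Pow(Add(5, P), -1))) = Add(3, Mul(Pow(Add(5, P), -1), Add(27, k))))
Pow(Add(Function('h')(209), Function('c')(-31, -94)), Rational(1, 2)) = Pow(Add(Add(52, Mul(185, 209)), Mul(Pow(Add(5, -31), -1), Add(42, -94, Mul(3, -31)))), Rational(1, 2)) = Pow(Add(Add(52, 38665), Mul(Pow(-26, -1), Add(42, -94, -93))), Rational(1, 2)) = Pow(Add(38717, Mul(Rational(-1, 26), -145)), Rational(1, 2)) = Pow(Add(38717, Rational(145, 26)), Rational(1, 2)) = Pow(Rational(1006787, 26), Rational(1, 2)) = Mul(Rational(1, 26), Pow(26176462, Rational(1, 2)))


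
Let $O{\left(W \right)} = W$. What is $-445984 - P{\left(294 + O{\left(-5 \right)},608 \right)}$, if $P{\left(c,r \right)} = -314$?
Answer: $-445670$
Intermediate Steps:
$-445984 - P{\left(294 + O{\left(-5 \right)},608 \right)} = -445984 - -314 = -445984 + 314 = -445670$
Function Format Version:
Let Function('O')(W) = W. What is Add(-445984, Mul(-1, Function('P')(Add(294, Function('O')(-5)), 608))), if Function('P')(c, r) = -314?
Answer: -445670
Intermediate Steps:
Add(-445984, Mul(-1, Function('P')(Add(294, Function('O')(-5)), 608))) = Add(-445984, Mul(-1, -314)) = Add(-445984, 314) = -445670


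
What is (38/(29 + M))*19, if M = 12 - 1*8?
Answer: 722/33 ≈ 21.879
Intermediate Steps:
M = 4 (M = 12 - 8 = 4)
(38/(29 + M))*19 = (38/(29 + 4))*19 = (38/33)*19 = 722/33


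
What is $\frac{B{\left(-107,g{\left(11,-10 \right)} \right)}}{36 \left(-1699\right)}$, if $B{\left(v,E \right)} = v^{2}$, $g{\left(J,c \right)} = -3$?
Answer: $- \frac{11449}{61164} \approx -0.18719$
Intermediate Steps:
$\frac{B{\left(-107,g{\left(11,-10 \right)} \right)}}{36 \left(-1699\right)} = \frac{\left(-107\right)^{2}}{36 \left(-1699\right)} = \frac{11449}{-61164} = 11449 \left(- \frac{1}{61164}\right) = - \frac{11449}{61164}$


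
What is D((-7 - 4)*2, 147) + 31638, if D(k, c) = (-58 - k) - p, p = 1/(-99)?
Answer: 3128599/99 ≈ 31602.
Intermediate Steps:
p = -1/99 ≈ -0.010101
D(k, c) = -5741/99 - k (D(k, c) = (-58 - k) - 1*(-1/99) = (-58 - k) + 1/99 = -5741/99 - k)
D((-7 - 4)*2, 147) + 31638 = (-5741/99 - (-7 - 4)*2) + 31638 = (-5741/99 - (-11)*2) + 31638 = (-5741/99 - 1*(-22)) + 31638 = (-5741/99 + 22) + 31638 = -3563/99 + 31638 = 3128599/99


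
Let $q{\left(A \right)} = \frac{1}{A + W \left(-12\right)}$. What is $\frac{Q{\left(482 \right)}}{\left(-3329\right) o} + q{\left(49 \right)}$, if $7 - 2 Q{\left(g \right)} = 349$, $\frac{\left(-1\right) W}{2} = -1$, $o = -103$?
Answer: $\frac{338612}{8572175} \approx 0.039501$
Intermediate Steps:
$W = 2$ ($W = \left(-2\right) \left(-1\right) = 2$)
$Q{\left(g \right)} = -171$ ($Q{\left(g \right)} = \frac{7}{2} - \frac{349}{2} = -171$)
$q{\left(A \right)} = \frac{1}{-24 + A}$ ($q{\left(A \right)} = \frac{1}{A + 2 \left(-12\right)} = \frac{1}{A - 24} = \frac{1}{-24 + A}$)
$\frac{Q{\left(482 \right)}}{\left(-3329\right) o} + q{\left(49 \right)} = - \frac{171}{\left(-3329\right) \left(-103\right)} + \frac{1}{-24 + 49} = - \frac{171}{342887} + \frac{1}{25} = \frac{338612}{8572175}$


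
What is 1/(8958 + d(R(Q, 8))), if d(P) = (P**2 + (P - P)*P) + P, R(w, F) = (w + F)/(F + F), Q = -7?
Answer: 256/2293265 ≈ 0.00011163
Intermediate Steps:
R(w, F) = (F + w)/(2*F) (R(w, F) = (F + w)/((2*F)) = (F + w)*(1/(2*F)) = (F + w)/(2*F))
d(P) = P + P**2 (d(P) = (P**2 + 0*P) + P = (P**2 + 0) + P = P**2 + P = P + P**2)
1/(8958 + d(R(Q, 8))) = 1/(8958 + ((1/2)*(8 - 7)/8)*(1 + (1/2)*(8 - 7)/8)) = 1/(8958 + ((1/2)*(1/8)*1)*(1 + (1/2)*(1/8)*1)) = 1/(8958 + (1 + 1/16)/16) = 1/(8958 + (1/16)*(17/16)) = 1/(8958 + 17/256) = 1/(2293265/256) = 256/2293265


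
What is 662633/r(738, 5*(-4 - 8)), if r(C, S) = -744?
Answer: -662633/744 ≈ -890.64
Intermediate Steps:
662633/r(738, 5*(-4 - 8)) = 662633/(-744) = 662633*(-1/744) = -662633/744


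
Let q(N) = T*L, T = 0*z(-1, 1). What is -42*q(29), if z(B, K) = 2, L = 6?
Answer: 0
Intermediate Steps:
T = 0 (T = 0*2 = 0)
q(N) = 0 (q(N) = 0*6 = 0)
-42*q(29) = -42*0 = 0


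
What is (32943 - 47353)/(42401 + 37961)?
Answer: -7205/40181 ≈ -0.17931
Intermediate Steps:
(32943 - 47353)/(42401 + 37961) = -14410/80362 = -14410*1/80362 = -7205/40181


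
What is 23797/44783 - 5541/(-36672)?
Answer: 373608729/547427392 ≈ 0.68248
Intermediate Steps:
23797/44783 - 5541/(-36672) = 23797*(1/44783) - 5541*(-1/36672) = 23797/44783 + 1847/12224 = 373608729/547427392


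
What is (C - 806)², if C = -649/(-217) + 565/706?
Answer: 15104413195400169/23470852804 ≈ 6.4354e+5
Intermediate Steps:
C = 580799/153202 (C = -649*(-1/217) + 565*(1/706) = 649/217 + 565/706 = 580799/153202 ≈ 3.7911)
(C - 806)² = (580799/153202 - 806)² = (-122900013/153202)² = 15104413195400169/23470852804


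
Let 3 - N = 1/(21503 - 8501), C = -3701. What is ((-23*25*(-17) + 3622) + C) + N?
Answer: 126106397/13002 ≈ 9699.0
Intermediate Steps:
N = 39005/13002 (N = 3 - 1/(21503 - 8501) = 3 - 1/13002 = 39005/13002 ≈ 2.9999)
((-23*25*(-17) + 3622) + C) + N = ((-23*25*(-17) + 3622) - 3701) + 39005/13002 = ((-575*(-17) + 3622) - 3701) + 39005/13002 = ((9775 + 3622) - 3701) + 39005/13002 = (13397 - 3701) + 39005/13002 = 9696 + 39005/13002 = 126106397/13002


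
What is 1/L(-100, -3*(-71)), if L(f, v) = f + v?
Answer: 1/113 ≈ 0.0088496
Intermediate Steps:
1/L(-100, -3*(-71)) = 1/(-100 - 3*(-71)) = 1/(-100 + 213) = 1/113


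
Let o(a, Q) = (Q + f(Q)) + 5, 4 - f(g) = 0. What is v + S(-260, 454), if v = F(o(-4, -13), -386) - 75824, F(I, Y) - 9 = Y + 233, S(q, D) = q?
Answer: -76228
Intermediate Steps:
f(g) = 4 (f(g) = 4 - 1*0 = 4 + 0 = 4)
o(a, Q) = 9 + Q (o(a, Q) = (Q + 4) + 5 = (4 + Q) + 5 = 9 + Q)
F(I, Y) = 242 + Y (F(I, Y) = 9 + (Y + 233) = 9 + (233 + Y) = 242 + Y)
v = -75968 (v = (242 - 386) - 75824 = -144 - 75824 = -75968)
v + S(-260, 454) = -75968 - 260 = -76228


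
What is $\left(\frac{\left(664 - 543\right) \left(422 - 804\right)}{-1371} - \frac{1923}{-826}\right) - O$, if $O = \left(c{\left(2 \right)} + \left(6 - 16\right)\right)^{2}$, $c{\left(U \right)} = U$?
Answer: $- \frac{31660739}{1132446} \approx -27.958$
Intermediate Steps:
$O = 64$ ($O = \left(2 + \left(6 - 16\right)\right)^{2} = \left(2 - 10\right)^{2} = \left(-8\right)^{2} = 64$)
$\left(\frac{\left(664 - 543\right) \left(422 - 804\right)}{-1371} - \frac{1923}{-826}\right) - O = \left(\frac{\left(664 - 543\right) \left(422 - 804\right)}{-1371} - \frac{1923}{-826}\right) - 64 = \left(121 \left(-382\right) \left(- \frac{1}{1371}\right) - - \frac{1923}{826}\right) - 64 = \left(\left(-46222\right) \left(- \frac{1}{1371}\right) + \frac{1923}{826}\right) - 64 = \left(\frac{46222}{1371} + \frac{1923}{826}\right) - 64 = \frac{40815805}{1132446} - 64 = - \frac{31660739}{1132446}$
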